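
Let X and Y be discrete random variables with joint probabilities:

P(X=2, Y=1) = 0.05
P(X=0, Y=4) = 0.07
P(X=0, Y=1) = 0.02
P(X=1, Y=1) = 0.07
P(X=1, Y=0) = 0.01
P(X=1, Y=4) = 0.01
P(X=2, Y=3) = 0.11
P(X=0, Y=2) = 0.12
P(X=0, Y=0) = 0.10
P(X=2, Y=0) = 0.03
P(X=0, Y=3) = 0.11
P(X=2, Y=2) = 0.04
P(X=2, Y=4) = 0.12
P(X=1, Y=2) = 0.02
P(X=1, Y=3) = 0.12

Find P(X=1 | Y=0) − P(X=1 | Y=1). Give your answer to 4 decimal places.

-0.4286

P(Y=0) = 0.10 + 0.01 + 0.03 = 0.14; P(X=1 | Y=0) = 0.01/0.14 = 0.07143.
P(Y=1) = 0.02 + 0.07 + 0.05 = 0.14; P(X=1 | Y=1) = 0.07/0.14 = 0.50000.
Difference = -0.4286.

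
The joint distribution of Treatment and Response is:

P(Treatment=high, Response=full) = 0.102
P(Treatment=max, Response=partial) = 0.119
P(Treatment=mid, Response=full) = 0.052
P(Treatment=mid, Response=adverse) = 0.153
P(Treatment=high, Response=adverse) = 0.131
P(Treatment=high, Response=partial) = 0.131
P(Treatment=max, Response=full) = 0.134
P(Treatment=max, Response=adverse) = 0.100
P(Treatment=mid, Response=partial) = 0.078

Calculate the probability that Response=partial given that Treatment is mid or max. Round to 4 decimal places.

0.3097

P(Treatment=mid) = 0.078 + 0.052 + 0.153 = 0.283.
P(Treatment=max) = 0.119 + 0.134 + 0.100 = 0.353.
P(Treatment ∈ {mid, max}) = 0.283 + 0.353 = 0.636; P(Response=partial, Treatment ∈ {mid, max}) = 0.078 + 0.119 = 0.197.
P(Response=partial | Treatment ∈ {mid, max}) = 0.197/0.636 = 0.3097.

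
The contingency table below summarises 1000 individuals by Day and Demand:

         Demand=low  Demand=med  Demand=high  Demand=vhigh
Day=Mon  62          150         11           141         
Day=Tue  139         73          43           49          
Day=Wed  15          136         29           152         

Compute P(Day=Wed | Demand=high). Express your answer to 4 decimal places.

0.3494

Total with Demand=high: 11 + 43 + 29 = 83.
P(Day=Wed | Demand=high) = 29/83 = 0.3494.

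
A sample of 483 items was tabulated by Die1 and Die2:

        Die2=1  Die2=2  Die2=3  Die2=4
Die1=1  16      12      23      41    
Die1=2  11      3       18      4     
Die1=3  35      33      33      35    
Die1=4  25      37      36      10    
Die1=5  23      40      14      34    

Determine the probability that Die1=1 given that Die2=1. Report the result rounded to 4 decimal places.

Total with Die2=1: 16 + 11 + 35 + 25 + 23 = 110.
P(Die1=1 | Die2=1) = 16/110 = 0.1455.

0.1455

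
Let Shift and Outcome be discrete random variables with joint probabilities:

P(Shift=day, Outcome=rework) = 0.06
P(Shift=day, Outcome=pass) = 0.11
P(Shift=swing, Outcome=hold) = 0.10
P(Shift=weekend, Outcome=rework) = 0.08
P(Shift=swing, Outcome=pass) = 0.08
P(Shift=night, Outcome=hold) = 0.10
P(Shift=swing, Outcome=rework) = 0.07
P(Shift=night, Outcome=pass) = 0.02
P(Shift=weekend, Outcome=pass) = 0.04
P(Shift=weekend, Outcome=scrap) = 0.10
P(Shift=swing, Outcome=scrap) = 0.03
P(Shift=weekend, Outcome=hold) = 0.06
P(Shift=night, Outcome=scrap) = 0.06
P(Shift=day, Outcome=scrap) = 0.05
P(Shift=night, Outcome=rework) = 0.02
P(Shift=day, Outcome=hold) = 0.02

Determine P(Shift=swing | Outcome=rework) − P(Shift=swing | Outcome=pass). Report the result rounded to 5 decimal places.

P(Outcome=rework) = 0.06 + 0.07 + 0.02 + 0.08 = 0.23; P(Shift=swing | Outcome=rework) = 0.07/0.23 = 0.304348.
P(Outcome=pass) = 0.11 + 0.08 + 0.02 + 0.04 = 0.25; P(Shift=swing | Outcome=pass) = 0.08/0.25 = 0.320000.
Difference = -0.01565.

-0.01565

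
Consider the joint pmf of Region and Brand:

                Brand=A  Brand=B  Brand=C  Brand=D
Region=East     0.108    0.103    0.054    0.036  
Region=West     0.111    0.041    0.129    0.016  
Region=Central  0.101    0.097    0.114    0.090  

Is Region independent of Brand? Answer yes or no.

P(Region=West) = 0.297 and P(Brand=C) = 0.297, so their product is 0.08821, but P(Region=West, Brand=C) = 0.129. Since these differ, Region and Brand are not independent.

no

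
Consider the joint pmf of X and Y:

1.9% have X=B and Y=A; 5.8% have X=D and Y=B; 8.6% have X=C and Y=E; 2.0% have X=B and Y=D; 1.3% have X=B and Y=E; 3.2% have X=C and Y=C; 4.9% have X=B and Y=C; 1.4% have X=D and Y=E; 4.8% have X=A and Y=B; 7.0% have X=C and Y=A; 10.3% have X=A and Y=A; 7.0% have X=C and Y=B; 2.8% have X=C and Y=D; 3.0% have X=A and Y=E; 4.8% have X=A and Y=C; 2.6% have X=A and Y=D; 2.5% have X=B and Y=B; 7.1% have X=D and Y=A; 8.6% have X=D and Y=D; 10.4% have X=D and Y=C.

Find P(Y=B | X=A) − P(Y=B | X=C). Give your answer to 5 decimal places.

-0.05652

P(X=A) = 0.103 + 0.048 + 0.048 + 0.026 + 0.030 = 0.255; P(Y=B | X=A) = 0.048/0.255 = 0.188235.
P(X=C) = 0.070 + 0.070 + 0.032 + 0.028 + 0.086 = 0.286; P(Y=B | X=C) = 0.070/0.286 = 0.244755.
Difference = -0.05652.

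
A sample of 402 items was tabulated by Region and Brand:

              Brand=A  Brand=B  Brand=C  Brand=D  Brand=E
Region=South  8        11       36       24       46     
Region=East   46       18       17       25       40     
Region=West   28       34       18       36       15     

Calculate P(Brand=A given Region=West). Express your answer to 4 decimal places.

0.2137

Total with Region=West: 28 + 34 + 18 + 36 + 15 = 131.
P(Brand=A | Region=West) = 28/131 = 0.2137.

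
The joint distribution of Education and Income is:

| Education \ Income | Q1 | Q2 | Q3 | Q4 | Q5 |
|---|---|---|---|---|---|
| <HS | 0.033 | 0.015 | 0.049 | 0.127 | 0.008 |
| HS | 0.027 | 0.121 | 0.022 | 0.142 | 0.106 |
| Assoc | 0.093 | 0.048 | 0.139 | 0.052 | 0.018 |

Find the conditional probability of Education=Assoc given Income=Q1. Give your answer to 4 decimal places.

P(Income=Q1) = 0.033 + 0.027 + 0.093 = 0.153.
P(Education=Assoc | Income=Q1) = 0.093/0.153 = 0.6078.

0.6078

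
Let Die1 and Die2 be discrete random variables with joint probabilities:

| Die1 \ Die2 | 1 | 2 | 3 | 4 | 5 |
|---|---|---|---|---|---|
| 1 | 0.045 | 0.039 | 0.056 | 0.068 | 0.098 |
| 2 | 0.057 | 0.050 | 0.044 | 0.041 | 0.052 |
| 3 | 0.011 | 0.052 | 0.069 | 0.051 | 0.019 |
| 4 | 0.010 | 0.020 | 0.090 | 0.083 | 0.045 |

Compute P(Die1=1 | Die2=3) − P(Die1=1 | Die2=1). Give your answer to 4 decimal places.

-0.1496

P(Die2=3) = 0.056 + 0.044 + 0.069 + 0.090 = 0.259; P(Die1=1 | Die2=3) = 0.056/0.259 = 0.21622.
P(Die2=1) = 0.045 + 0.057 + 0.011 + 0.010 = 0.123; P(Die1=1 | Die2=1) = 0.045/0.123 = 0.36585.
Difference = -0.1496.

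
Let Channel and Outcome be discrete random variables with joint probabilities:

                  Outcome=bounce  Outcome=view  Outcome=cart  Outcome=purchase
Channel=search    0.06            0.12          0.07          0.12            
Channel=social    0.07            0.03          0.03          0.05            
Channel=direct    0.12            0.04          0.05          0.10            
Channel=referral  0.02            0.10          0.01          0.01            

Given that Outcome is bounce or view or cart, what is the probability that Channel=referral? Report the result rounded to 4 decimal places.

0.1806

P(Outcome=bounce) = 0.06 + 0.07 + 0.12 + 0.02 = 0.27.
P(Outcome=view) = 0.12 + 0.03 + 0.04 + 0.10 = 0.29.
P(Outcome=cart) = 0.07 + 0.03 + 0.05 + 0.01 = 0.16.
P(Outcome ∈ {bounce, view, cart}) = 0.27 + 0.29 + 0.16 = 0.72; P(Channel=referral, Outcome ∈ {bounce, view, cart}) = 0.02 + 0.10 + 0.01 = 0.13.
P(Channel=referral | Outcome ∈ {bounce, view, cart}) = 0.13/0.72 = 0.1806.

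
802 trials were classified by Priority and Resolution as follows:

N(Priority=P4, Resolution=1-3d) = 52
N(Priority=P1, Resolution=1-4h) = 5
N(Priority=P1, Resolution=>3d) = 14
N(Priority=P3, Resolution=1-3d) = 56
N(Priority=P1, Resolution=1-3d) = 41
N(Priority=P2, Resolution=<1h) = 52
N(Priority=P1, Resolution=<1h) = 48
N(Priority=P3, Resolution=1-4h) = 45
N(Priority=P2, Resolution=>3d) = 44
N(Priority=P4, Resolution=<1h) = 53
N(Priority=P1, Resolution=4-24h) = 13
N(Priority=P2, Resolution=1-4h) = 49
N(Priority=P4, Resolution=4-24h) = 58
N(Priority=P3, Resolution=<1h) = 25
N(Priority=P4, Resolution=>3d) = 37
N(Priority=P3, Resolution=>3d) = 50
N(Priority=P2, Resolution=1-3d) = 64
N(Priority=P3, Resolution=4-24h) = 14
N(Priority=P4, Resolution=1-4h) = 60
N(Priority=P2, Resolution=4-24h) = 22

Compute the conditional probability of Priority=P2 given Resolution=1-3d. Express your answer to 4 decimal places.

Total with Resolution=1-3d: 41 + 64 + 56 + 52 = 213.
P(Priority=P2 | Resolution=1-3d) = 64/213 = 0.3005.

0.3005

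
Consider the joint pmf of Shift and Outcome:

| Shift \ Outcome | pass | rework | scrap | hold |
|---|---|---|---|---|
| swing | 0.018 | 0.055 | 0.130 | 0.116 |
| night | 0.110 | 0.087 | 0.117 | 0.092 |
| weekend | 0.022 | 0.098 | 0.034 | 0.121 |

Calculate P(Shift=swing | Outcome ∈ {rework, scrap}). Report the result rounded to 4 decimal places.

P(Outcome=rework) = 0.055 + 0.087 + 0.098 = 0.240.
P(Outcome=scrap) = 0.130 + 0.117 + 0.034 = 0.281.
P(Outcome ∈ {rework, scrap}) = 0.240 + 0.281 = 0.521; P(Shift=swing, Outcome ∈ {rework, scrap}) = 0.055 + 0.130 = 0.185.
P(Shift=swing | Outcome ∈ {rework, scrap}) = 0.185/0.521 = 0.3551.

0.3551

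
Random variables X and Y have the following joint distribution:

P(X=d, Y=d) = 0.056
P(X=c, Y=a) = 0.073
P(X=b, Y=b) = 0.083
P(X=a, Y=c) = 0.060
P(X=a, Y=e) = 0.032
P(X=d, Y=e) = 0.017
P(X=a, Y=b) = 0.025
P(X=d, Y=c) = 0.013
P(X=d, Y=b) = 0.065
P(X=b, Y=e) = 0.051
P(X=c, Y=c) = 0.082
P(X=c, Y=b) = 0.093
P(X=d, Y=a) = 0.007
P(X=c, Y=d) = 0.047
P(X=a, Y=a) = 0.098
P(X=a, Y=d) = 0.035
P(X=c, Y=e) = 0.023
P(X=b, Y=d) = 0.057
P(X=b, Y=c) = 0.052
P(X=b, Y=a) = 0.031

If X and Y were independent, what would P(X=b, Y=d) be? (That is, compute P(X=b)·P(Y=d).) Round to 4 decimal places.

P(X=b) = 0.031 + 0.083 + 0.052 + 0.057 + 0.051 = 0.274.
P(Y=d) = 0.035 + 0.057 + 0.047 + 0.056 = 0.195.
Product: 0.274 × 0.195 = 0.0534.

0.0534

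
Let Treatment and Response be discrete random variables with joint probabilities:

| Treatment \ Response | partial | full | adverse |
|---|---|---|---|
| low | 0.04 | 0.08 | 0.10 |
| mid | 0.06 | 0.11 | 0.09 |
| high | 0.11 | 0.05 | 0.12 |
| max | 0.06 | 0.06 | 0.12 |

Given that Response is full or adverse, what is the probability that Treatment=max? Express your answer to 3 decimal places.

0.247

P(Response=full) = 0.08 + 0.11 + 0.05 + 0.06 = 0.30.
P(Response=adverse) = 0.10 + 0.09 + 0.12 + 0.12 = 0.43.
P(Response ∈ {full, adverse}) = 0.30 + 0.43 = 0.73; P(Treatment=max, Response ∈ {full, adverse}) = 0.06 + 0.12 = 0.18.
P(Treatment=max | Response ∈ {full, adverse}) = 0.18/0.73 = 0.247.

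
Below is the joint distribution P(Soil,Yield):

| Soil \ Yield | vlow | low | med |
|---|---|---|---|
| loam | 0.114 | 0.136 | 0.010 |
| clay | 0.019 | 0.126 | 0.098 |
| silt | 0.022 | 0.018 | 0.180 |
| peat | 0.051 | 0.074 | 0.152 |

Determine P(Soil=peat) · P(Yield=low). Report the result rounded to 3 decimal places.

P(Soil=peat) = 0.051 + 0.074 + 0.152 = 0.277.
P(Yield=low) = 0.136 + 0.126 + 0.018 + 0.074 = 0.354.
Product: 0.277 × 0.354 = 0.098.

0.098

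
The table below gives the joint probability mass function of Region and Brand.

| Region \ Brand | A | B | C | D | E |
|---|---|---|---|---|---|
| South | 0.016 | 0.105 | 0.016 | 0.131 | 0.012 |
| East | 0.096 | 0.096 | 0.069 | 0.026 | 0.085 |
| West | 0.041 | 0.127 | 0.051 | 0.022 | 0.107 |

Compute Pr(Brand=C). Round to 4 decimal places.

0.1360

P(Brand=C) = 0.016 + 0.069 + 0.051 = 0.136.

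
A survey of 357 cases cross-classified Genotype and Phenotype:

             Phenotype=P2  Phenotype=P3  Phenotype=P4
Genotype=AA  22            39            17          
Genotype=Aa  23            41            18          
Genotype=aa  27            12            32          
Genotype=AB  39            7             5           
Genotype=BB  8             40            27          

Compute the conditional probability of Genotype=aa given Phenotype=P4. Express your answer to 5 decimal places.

0.32323

Total with Phenotype=P4: 17 + 18 + 32 + 5 + 27 = 99.
P(Genotype=aa | Phenotype=P4) = 32/99 = 0.32323.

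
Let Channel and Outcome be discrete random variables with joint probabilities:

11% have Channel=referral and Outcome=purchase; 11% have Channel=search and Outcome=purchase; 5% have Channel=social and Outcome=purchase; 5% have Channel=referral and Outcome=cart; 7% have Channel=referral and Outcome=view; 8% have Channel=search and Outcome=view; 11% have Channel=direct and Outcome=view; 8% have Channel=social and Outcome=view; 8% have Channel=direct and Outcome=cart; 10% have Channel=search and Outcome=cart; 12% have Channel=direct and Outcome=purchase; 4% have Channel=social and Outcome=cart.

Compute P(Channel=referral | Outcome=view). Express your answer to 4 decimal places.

P(Outcome=view) = 0.08 + 0.08 + 0.11 + 0.07 = 0.34.
P(Channel=referral | Outcome=view) = 0.07/0.34 = 0.2059.

0.2059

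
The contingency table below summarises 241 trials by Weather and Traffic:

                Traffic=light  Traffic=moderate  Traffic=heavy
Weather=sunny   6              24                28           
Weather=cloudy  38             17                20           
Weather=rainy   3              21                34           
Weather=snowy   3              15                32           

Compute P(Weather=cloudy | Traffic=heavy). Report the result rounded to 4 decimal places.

0.1754

Total with Traffic=heavy: 28 + 20 + 34 + 32 = 114.
P(Weather=cloudy | Traffic=heavy) = 20/114 = 0.1754.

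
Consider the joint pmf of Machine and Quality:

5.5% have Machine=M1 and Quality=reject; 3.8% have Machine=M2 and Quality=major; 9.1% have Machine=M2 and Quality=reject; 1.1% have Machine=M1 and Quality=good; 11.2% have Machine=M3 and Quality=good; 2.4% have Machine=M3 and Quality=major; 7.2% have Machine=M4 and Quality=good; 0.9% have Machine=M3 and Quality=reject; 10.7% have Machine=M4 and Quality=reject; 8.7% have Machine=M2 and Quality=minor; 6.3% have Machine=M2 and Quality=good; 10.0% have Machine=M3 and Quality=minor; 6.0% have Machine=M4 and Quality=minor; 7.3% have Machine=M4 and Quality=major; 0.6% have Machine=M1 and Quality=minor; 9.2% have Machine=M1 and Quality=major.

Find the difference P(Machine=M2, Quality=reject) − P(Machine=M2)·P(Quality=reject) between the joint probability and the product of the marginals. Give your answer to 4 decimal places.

0.0179

P(Machine=M2) = 0.063 + 0.087 + 0.038 + 0.091 = 0.279.
P(Quality=reject) = 0.055 + 0.091 + 0.009 + 0.107 = 0.262.
P(Machine=M2, Quality=reject) − P(Machine=M2)P(Quality=reject) = 0.091 − 0.279×0.262 = 0.0179.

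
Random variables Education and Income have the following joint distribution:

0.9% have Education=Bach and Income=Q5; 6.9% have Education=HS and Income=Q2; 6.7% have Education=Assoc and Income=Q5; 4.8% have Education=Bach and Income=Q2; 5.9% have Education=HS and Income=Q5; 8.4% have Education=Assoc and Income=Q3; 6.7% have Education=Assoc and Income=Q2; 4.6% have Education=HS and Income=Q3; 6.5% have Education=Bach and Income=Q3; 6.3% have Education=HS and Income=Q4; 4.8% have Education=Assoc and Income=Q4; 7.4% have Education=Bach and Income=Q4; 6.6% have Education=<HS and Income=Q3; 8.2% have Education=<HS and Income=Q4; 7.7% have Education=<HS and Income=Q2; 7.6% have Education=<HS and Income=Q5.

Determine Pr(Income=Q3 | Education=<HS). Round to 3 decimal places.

0.219

P(Education=<HS) = 0.077 + 0.066 + 0.082 + 0.076 = 0.301.
P(Income=Q3 | Education=<HS) = 0.066/0.301 = 0.219.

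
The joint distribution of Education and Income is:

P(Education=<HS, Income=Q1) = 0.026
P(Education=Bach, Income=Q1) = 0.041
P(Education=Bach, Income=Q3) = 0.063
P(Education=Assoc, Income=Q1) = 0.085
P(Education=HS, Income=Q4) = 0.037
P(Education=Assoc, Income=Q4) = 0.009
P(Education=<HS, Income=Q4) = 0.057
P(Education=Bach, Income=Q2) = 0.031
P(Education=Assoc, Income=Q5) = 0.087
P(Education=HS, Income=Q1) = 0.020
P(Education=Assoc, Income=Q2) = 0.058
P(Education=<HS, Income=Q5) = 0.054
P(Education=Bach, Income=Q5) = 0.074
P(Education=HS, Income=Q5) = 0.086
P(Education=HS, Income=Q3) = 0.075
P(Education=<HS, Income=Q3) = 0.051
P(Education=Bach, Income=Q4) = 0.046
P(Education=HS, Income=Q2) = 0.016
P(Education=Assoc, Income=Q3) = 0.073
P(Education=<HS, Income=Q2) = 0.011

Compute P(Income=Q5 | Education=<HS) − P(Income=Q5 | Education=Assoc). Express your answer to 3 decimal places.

-0.007

P(Education=<HS) = 0.026 + 0.011 + 0.051 + 0.057 + 0.054 = 0.199; P(Income=Q5 | Education=<HS) = 0.054/0.199 = 0.2714.
P(Education=Assoc) = 0.085 + 0.058 + 0.073 + 0.009 + 0.087 = 0.312; P(Income=Q5 | Education=Assoc) = 0.087/0.312 = 0.2788.
Difference = -0.007.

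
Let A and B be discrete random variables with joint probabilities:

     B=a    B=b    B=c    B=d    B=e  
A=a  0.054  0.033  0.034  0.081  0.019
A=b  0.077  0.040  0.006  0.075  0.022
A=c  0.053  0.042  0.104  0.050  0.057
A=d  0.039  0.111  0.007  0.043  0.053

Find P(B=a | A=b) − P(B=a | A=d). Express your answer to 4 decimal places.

0.1958

P(A=b) = 0.077 + 0.040 + 0.006 + 0.075 + 0.022 = 0.220; P(B=a | A=b) = 0.077/0.220 = 0.35000.
P(A=d) = 0.039 + 0.111 + 0.007 + 0.043 + 0.053 = 0.253; P(B=a | A=d) = 0.039/0.253 = 0.15415.
Difference = 0.1958.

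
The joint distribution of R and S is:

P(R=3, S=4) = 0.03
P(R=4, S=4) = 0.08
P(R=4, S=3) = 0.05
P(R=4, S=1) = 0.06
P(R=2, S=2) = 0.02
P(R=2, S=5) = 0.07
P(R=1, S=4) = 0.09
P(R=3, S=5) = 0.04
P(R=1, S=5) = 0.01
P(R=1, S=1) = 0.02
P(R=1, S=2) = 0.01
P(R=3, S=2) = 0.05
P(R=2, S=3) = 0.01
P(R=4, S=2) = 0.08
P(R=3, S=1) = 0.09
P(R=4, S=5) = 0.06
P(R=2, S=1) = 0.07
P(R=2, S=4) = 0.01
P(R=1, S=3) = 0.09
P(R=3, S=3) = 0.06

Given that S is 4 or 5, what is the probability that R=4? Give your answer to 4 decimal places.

P(S=4) = 0.09 + 0.01 + 0.03 + 0.08 = 0.21.
P(S=5) = 0.01 + 0.07 + 0.04 + 0.06 = 0.18.
P(S ∈ {4, 5}) = 0.21 + 0.18 = 0.39; P(R=4, S ∈ {4, 5}) = 0.08 + 0.06 = 0.14.
P(R=4 | S ∈ {4, 5}) = 0.14/0.39 = 0.3590.

0.3590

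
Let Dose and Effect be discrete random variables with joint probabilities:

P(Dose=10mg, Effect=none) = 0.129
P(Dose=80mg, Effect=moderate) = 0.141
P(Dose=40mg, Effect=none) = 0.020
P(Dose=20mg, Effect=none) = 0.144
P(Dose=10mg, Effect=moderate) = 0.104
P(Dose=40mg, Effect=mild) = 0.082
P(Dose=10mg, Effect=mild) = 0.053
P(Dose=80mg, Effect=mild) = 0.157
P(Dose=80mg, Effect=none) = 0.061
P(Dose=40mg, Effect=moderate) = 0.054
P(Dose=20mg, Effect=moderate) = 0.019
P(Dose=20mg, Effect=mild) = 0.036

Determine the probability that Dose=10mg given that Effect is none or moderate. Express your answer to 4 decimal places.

P(Effect=none) = 0.129 + 0.144 + 0.020 + 0.061 = 0.354.
P(Effect=moderate) = 0.104 + 0.019 + 0.054 + 0.141 = 0.318.
P(Effect ∈ {none, moderate}) = 0.354 + 0.318 = 0.672; P(Dose=10mg, Effect ∈ {none, moderate}) = 0.129 + 0.104 = 0.233.
P(Dose=10mg | Effect ∈ {none, moderate}) = 0.233/0.672 = 0.3467.

0.3467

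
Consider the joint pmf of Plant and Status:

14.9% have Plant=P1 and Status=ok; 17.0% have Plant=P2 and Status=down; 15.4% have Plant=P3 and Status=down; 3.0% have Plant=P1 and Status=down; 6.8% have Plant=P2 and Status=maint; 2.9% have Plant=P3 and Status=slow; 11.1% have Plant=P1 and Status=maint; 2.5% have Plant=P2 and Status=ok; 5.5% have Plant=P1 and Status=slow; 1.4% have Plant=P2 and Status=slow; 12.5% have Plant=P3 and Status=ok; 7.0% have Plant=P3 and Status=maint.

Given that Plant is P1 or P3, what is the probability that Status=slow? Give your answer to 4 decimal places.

P(Plant=P1) = 0.149 + 0.055 + 0.030 + 0.111 = 0.345.
P(Plant=P3) = 0.125 + 0.029 + 0.154 + 0.070 = 0.378.
P(Plant ∈ {P1, P3}) = 0.345 + 0.378 = 0.723; P(Status=slow, Plant ∈ {P1, P3}) = 0.055 + 0.029 = 0.084.
P(Status=slow | Plant ∈ {P1, P3}) = 0.084/0.723 = 0.1162.

0.1162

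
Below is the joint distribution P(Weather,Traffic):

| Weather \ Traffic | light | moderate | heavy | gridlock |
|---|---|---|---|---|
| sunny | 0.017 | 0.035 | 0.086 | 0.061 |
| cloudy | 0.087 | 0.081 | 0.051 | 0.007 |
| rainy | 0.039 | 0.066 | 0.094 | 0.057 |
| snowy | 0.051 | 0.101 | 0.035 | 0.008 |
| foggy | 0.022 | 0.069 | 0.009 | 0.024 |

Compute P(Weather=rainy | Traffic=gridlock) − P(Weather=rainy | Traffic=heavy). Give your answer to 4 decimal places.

0.0212

P(Traffic=gridlock) = 0.061 + 0.007 + 0.057 + 0.008 + 0.024 = 0.157; P(Weather=rainy | Traffic=gridlock) = 0.057/0.157 = 0.36306.
P(Traffic=heavy) = 0.086 + 0.051 + 0.094 + 0.035 + 0.009 = 0.275; P(Weather=rainy | Traffic=heavy) = 0.094/0.275 = 0.34182.
Difference = 0.0212.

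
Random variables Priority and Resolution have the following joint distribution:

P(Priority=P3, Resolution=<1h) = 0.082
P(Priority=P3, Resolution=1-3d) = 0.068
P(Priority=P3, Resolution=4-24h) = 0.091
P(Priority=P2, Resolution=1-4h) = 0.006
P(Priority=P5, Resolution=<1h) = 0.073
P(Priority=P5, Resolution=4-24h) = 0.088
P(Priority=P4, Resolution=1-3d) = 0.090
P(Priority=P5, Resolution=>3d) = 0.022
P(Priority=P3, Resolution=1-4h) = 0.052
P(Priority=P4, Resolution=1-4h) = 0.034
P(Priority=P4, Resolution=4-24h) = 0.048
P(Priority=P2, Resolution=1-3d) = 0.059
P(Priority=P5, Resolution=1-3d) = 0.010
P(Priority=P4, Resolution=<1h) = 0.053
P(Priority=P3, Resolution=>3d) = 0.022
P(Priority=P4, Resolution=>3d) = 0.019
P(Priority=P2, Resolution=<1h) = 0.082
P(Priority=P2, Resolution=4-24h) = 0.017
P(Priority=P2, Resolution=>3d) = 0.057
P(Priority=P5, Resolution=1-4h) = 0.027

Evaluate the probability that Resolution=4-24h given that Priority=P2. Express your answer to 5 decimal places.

0.07692

P(Priority=P2) = 0.082 + 0.006 + 0.017 + 0.059 + 0.057 = 0.221.
P(Resolution=4-24h | Priority=P2) = 0.017/0.221 = 0.07692.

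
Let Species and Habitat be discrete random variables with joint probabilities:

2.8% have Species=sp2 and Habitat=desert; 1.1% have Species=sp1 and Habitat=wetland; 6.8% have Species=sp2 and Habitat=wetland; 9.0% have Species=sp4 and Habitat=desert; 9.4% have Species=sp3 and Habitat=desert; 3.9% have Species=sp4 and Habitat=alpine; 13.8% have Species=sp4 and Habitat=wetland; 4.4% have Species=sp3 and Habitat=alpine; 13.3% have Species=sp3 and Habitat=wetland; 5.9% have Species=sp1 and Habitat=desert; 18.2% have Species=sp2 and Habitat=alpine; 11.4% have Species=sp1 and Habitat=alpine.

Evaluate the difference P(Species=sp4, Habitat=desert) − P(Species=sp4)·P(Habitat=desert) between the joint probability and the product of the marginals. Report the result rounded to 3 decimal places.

0.018

P(Species=sp4) = 0.138 + 0.090 + 0.039 = 0.267.
P(Habitat=desert) = 0.059 + 0.028 + 0.094 + 0.090 = 0.271.
P(Species=sp4, Habitat=desert) − P(Species=sp4)P(Habitat=desert) = 0.090 − 0.267×0.271 = 0.018.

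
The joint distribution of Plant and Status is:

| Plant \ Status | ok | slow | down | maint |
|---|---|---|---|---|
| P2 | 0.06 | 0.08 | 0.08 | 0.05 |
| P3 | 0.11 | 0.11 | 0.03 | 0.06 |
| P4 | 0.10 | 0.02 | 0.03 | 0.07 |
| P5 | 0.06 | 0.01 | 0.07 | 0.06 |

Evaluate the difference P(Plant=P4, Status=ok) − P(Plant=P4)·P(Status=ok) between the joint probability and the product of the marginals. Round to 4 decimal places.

P(Plant=P4) = 0.10 + 0.02 + 0.03 + 0.07 = 0.22.
P(Status=ok) = 0.06 + 0.11 + 0.10 + 0.06 = 0.33.
P(Plant=P4, Status=ok) − P(Plant=P4)P(Status=ok) = 0.10 − 0.22×0.33 = 0.0274.

0.0274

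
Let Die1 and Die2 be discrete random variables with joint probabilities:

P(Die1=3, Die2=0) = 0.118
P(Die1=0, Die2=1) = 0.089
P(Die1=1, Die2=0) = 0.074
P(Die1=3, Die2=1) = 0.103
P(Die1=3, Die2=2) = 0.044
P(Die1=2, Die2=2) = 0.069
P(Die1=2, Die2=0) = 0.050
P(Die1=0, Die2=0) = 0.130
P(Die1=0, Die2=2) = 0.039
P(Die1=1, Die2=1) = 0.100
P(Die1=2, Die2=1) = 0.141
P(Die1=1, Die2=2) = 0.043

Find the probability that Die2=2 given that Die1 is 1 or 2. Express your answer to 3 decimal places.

P(Die1=1) = 0.074 + 0.100 + 0.043 = 0.217.
P(Die1=2) = 0.050 + 0.141 + 0.069 = 0.260.
P(Die1 ∈ {1, 2}) = 0.217 + 0.260 = 0.477; P(Die2=2, Die1 ∈ {1, 2}) = 0.043 + 0.069 = 0.112.
P(Die2=2 | Die1 ∈ {1, 2}) = 0.112/0.477 = 0.235.

0.235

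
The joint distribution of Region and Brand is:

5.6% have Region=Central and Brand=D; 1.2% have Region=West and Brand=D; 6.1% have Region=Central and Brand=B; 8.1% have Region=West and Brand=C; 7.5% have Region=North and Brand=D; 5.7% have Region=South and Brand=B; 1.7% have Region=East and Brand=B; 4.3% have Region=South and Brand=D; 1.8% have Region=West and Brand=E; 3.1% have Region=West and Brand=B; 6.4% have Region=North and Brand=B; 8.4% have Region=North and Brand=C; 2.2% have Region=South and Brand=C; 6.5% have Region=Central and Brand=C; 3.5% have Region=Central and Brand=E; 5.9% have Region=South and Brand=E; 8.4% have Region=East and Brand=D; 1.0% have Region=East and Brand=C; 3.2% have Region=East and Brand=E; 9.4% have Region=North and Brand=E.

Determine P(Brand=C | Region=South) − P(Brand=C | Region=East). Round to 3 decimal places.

P(Region=South) = 0.057 + 0.022 + 0.043 + 0.059 = 0.181; P(Brand=C | Region=South) = 0.022/0.181 = 0.1215.
P(Region=East) = 0.017 + 0.010 + 0.084 + 0.032 = 0.143; P(Brand=C | Region=East) = 0.010/0.143 = 0.0699.
Difference = 0.052.

0.052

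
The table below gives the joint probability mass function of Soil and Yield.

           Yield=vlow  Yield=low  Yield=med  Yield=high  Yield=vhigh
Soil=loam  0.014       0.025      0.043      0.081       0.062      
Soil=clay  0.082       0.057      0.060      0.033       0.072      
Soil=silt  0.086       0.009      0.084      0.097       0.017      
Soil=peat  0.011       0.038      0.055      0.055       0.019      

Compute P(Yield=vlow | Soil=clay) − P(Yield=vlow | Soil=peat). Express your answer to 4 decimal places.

0.2079

P(Soil=clay) = 0.082 + 0.057 + 0.060 + 0.033 + 0.072 = 0.304; P(Yield=vlow | Soil=clay) = 0.082/0.304 = 0.26974.
P(Soil=peat) = 0.011 + 0.038 + 0.055 + 0.055 + 0.019 = 0.178; P(Yield=vlow | Soil=peat) = 0.011/0.178 = 0.06180.
Difference = 0.2079.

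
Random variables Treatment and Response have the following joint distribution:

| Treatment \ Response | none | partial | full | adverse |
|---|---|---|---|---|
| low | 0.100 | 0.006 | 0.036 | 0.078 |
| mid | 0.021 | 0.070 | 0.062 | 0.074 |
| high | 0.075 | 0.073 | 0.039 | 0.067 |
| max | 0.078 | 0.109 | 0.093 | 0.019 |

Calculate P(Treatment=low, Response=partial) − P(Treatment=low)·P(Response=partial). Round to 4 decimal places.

P(Treatment=low) = 0.100 + 0.006 + 0.036 + 0.078 = 0.220.
P(Response=partial) = 0.006 + 0.070 + 0.073 + 0.109 = 0.258.
P(Treatment=low, Response=partial) − P(Treatment=low)P(Response=partial) = 0.006 − 0.220×0.258 = -0.0508.

-0.0508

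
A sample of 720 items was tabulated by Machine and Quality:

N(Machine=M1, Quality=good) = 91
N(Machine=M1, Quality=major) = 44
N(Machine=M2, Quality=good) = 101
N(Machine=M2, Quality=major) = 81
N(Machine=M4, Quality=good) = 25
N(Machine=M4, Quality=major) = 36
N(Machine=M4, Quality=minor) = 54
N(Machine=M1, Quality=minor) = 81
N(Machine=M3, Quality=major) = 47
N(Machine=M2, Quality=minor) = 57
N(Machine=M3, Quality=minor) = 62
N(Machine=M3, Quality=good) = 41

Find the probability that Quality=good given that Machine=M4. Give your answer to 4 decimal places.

0.2174

Total with Machine=M4: 25 + 54 + 36 = 115.
P(Quality=good | Machine=M4) = 25/115 = 0.2174.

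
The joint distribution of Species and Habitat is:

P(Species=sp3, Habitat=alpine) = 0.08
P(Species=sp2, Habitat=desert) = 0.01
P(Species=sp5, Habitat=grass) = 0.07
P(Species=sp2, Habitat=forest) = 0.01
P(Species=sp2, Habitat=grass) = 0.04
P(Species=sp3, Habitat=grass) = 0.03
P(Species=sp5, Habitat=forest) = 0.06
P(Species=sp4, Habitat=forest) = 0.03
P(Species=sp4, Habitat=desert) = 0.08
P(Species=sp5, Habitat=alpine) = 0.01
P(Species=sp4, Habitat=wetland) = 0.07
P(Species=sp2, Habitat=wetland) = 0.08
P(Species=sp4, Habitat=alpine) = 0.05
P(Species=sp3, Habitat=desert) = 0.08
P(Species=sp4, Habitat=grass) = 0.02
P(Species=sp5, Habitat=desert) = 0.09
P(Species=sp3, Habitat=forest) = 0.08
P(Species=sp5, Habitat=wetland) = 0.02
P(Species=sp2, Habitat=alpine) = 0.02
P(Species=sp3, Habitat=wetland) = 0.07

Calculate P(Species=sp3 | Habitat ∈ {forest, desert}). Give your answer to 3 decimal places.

P(Habitat=forest) = 0.01 + 0.08 + 0.03 + 0.06 = 0.18.
P(Habitat=desert) = 0.01 + 0.08 + 0.08 + 0.09 = 0.26.
P(Habitat ∈ {forest, desert}) = 0.18 + 0.26 = 0.44; P(Species=sp3, Habitat ∈ {forest, desert}) = 0.08 + 0.08 = 0.16.
P(Species=sp3 | Habitat ∈ {forest, desert}) = 0.16/0.44 = 0.364.

0.364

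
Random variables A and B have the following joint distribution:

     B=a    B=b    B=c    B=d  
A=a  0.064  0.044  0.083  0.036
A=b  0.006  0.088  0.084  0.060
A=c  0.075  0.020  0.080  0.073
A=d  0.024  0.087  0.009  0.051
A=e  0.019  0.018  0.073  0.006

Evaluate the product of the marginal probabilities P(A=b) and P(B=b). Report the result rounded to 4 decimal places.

0.0612

P(A=b) = 0.006 + 0.088 + 0.084 + 0.060 = 0.238.
P(B=b) = 0.044 + 0.088 + 0.020 + 0.087 + 0.018 = 0.257.
Product: 0.238 × 0.257 = 0.0612.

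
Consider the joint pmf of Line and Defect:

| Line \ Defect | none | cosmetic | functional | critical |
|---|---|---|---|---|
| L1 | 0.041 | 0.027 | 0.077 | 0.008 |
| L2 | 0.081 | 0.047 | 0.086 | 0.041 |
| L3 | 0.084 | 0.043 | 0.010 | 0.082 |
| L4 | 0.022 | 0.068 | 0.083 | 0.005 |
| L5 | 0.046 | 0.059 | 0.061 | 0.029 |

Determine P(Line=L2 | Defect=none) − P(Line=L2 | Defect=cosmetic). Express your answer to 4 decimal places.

0.1030

P(Defect=none) = 0.041 + 0.081 + 0.084 + 0.022 + 0.046 = 0.274; P(Line=L2 | Defect=none) = 0.081/0.274 = 0.29562.
P(Defect=cosmetic) = 0.027 + 0.047 + 0.043 + 0.068 + 0.059 = 0.244; P(Line=L2 | Defect=cosmetic) = 0.047/0.244 = 0.19262.
Difference = 0.1030.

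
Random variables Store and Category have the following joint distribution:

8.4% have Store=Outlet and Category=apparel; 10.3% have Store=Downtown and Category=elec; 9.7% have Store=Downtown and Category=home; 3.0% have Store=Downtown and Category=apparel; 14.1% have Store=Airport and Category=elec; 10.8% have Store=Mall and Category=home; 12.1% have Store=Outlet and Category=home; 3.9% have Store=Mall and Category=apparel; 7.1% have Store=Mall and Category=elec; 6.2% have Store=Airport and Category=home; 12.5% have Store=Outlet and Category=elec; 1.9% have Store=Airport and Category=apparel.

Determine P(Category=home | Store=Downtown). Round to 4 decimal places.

0.4217

P(Store=Downtown) = 0.030 + 0.103 + 0.097 = 0.230.
P(Category=home | Store=Downtown) = 0.097/0.230 = 0.4217.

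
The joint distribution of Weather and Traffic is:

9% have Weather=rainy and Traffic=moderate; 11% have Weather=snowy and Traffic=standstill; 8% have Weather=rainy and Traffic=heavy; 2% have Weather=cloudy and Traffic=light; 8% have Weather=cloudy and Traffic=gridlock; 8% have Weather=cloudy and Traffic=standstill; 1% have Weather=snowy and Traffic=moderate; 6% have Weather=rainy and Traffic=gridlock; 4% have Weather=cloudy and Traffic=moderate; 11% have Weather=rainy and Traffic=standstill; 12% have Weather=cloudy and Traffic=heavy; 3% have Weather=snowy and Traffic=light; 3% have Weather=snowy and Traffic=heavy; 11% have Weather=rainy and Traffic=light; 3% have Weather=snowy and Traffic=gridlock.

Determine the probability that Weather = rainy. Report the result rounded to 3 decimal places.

0.450

P(Weather=rainy) = 0.11 + 0.09 + 0.08 + 0.06 + 0.11 = 0.45.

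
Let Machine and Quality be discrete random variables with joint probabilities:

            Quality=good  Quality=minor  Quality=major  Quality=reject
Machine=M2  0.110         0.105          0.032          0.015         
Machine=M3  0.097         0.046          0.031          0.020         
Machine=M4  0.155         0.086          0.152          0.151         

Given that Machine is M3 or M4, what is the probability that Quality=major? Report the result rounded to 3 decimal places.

0.248

P(Machine=M3) = 0.097 + 0.046 + 0.031 + 0.020 = 0.194.
P(Machine=M4) = 0.155 + 0.086 + 0.152 + 0.151 = 0.544.
P(Machine ∈ {M3, M4}) = 0.194 + 0.544 = 0.738; P(Quality=major, Machine ∈ {M3, M4}) = 0.031 + 0.152 = 0.183.
P(Quality=major | Machine ∈ {M3, M4}) = 0.183/0.738 = 0.248.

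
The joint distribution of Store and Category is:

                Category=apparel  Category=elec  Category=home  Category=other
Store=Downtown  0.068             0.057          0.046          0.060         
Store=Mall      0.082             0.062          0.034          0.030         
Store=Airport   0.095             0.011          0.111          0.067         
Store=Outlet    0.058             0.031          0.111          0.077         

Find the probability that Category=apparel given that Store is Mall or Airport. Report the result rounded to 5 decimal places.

P(Store=Mall) = 0.082 + 0.062 + 0.034 + 0.030 = 0.208.
P(Store=Airport) = 0.095 + 0.011 + 0.111 + 0.067 = 0.284.
P(Store ∈ {Mall, Airport}) = 0.208 + 0.284 = 0.492; P(Category=apparel, Store ∈ {Mall, Airport}) = 0.082 + 0.095 = 0.177.
P(Category=apparel | Store ∈ {Mall, Airport}) = 0.177/0.492 = 0.35976.

0.35976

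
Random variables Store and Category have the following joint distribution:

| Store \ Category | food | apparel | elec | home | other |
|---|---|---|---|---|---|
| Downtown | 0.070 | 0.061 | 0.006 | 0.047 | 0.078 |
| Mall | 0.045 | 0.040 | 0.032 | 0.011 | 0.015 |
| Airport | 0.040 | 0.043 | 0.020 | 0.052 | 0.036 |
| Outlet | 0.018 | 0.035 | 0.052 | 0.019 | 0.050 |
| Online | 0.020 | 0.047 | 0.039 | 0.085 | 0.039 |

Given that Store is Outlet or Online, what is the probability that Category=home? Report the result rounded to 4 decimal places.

P(Store=Outlet) = 0.018 + 0.035 + 0.052 + 0.019 + 0.050 = 0.174.
P(Store=Online) = 0.020 + 0.047 + 0.039 + 0.085 + 0.039 = 0.230.
P(Store ∈ {Outlet, Online}) = 0.174 + 0.230 = 0.404; P(Category=home, Store ∈ {Outlet, Online}) = 0.019 + 0.085 = 0.104.
P(Category=home | Store ∈ {Outlet, Online}) = 0.104/0.404 = 0.2574.

0.2574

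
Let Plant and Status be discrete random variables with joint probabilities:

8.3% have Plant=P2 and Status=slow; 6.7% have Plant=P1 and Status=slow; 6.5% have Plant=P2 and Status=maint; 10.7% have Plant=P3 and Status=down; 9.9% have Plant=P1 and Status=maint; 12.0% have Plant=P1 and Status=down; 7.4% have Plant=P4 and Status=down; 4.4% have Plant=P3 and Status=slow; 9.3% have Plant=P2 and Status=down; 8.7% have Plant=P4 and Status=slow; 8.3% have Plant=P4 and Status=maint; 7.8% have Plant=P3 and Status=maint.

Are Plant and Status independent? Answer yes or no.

no

P(Plant=P4) = 0.244 and P(Status=down) = 0.394, so their product is 0.09614, but P(Plant=P4, Status=down) = 0.074. Since these differ, Plant and Status are not independent.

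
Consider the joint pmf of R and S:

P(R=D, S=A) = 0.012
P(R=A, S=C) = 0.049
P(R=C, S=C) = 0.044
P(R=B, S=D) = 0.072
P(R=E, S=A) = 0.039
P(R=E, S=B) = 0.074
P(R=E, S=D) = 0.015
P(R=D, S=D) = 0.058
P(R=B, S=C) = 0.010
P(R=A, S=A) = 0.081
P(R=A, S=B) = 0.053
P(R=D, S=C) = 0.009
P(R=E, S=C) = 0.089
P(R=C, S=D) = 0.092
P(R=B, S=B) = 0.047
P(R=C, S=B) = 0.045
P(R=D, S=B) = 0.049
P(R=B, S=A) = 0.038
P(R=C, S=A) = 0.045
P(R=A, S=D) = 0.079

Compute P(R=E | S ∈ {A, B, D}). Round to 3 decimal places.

0.160

P(S=A) = 0.081 + 0.038 + 0.045 + 0.012 + 0.039 = 0.215.
P(S=B) = 0.053 + 0.047 + 0.045 + 0.049 + 0.074 = 0.268.
P(S=D) = 0.079 + 0.072 + 0.092 + 0.058 + 0.015 = 0.316.
P(S ∈ {A, B, D}) = 0.215 + 0.268 + 0.316 = 0.799; P(R=E, S ∈ {A, B, D}) = 0.039 + 0.074 + 0.015 = 0.128.
P(R=E | S ∈ {A, B, D}) = 0.128/0.799 = 0.160.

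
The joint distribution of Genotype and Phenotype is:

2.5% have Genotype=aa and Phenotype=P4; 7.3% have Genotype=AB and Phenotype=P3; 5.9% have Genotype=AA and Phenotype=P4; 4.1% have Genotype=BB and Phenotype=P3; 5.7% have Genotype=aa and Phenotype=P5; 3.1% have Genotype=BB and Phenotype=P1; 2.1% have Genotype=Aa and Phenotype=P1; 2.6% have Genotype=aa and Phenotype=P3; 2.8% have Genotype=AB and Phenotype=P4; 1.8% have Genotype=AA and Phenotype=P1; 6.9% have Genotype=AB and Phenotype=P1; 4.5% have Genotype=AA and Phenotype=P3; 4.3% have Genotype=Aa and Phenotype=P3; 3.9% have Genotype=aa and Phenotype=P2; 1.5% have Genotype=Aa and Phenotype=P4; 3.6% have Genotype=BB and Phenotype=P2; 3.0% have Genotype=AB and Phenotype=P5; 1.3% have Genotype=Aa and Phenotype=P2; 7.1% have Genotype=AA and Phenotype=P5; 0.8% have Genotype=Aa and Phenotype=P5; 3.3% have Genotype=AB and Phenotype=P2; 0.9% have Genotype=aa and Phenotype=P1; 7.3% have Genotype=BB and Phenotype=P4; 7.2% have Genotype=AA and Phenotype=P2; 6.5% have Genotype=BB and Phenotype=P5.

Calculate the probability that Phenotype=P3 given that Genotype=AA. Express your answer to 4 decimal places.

P(Genotype=AA) = 0.018 + 0.072 + 0.045 + 0.059 + 0.071 = 0.265.
P(Phenotype=P3 | Genotype=AA) = 0.045/0.265 = 0.1698.

0.1698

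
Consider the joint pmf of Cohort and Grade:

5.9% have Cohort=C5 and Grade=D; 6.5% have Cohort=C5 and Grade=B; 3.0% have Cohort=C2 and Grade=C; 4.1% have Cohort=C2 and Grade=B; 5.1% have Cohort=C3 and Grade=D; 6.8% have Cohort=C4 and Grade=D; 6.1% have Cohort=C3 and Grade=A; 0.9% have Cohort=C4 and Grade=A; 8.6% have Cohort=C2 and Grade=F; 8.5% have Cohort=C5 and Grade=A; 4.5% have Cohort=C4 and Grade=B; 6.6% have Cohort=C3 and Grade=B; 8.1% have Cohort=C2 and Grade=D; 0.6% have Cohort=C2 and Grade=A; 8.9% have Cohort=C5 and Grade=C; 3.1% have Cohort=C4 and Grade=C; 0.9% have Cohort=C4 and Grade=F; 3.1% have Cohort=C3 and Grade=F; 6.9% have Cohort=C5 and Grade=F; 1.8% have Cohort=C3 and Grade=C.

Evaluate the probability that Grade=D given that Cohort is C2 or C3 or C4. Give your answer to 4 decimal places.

0.3160

P(Cohort=C2) = 0.006 + 0.041 + 0.030 + 0.081 + 0.086 = 0.244.
P(Cohort=C3) = 0.061 + 0.066 + 0.018 + 0.051 + 0.031 = 0.227.
P(Cohort=C4) = 0.009 + 0.045 + 0.031 + 0.068 + 0.009 = 0.162.
P(Cohort ∈ {C2, C3, C4}) = 0.244 + 0.227 + 0.162 = 0.633; P(Grade=D, Cohort ∈ {C2, C3, C4}) = 0.081 + 0.051 + 0.068 = 0.200.
P(Grade=D | Cohort ∈ {C2, C3, C4}) = 0.200/0.633 = 0.3160.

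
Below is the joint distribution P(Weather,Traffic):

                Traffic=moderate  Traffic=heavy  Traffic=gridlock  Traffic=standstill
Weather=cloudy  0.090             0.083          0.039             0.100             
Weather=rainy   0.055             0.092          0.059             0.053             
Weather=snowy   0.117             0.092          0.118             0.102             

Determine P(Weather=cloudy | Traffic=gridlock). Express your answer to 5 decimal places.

0.18056

P(Traffic=gridlock) = 0.039 + 0.059 + 0.118 = 0.216.
P(Weather=cloudy | Traffic=gridlock) = 0.039/0.216 = 0.18056.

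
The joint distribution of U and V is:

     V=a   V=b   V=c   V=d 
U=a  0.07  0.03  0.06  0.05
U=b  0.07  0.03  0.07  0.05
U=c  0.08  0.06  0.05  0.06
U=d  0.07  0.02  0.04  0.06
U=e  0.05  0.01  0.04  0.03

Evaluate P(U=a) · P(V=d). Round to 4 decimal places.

P(U=a) = 0.07 + 0.03 + 0.06 + 0.05 = 0.21.
P(V=d) = 0.05 + 0.05 + 0.06 + 0.06 + 0.03 = 0.25.
Product: 0.21 × 0.25 = 0.0525.

0.0525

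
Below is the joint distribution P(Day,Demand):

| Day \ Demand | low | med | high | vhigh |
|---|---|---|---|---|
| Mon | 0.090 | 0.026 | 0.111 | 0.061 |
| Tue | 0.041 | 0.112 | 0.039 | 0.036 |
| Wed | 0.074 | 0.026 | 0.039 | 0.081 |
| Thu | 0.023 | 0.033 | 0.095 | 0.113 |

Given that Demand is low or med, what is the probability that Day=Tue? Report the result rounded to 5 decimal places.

0.36000

P(Demand=low) = 0.090 + 0.041 + 0.074 + 0.023 = 0.228.
P(Demand=med) = 0.026 + 0.112 + 0.026 + 0.033 = 0.197.
P(Demand ∈ {low, med}) = 0.228 + 0.197 = 0.425; P(Day=Tue, Demand ∈ {low, med}) = 0.041 + 0.112 = 0.153.
P(Day=Tue | Demand ∈ {low, med}) = 0.153/0.425 = 0.36000.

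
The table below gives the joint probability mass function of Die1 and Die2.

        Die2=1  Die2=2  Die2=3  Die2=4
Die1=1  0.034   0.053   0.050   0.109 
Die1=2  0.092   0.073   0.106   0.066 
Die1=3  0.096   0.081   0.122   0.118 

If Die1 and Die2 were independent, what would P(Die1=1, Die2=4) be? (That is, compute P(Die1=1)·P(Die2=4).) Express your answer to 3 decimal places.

P(Die1=1) = 0.034 + 0.053 + 0.050 + 0.109 = 0.246.
P(Die2=4) = 0.109 + 0.066 + 0.118 = 0.293.
Product: 0.246 × 0.293 = 0.072.

0.072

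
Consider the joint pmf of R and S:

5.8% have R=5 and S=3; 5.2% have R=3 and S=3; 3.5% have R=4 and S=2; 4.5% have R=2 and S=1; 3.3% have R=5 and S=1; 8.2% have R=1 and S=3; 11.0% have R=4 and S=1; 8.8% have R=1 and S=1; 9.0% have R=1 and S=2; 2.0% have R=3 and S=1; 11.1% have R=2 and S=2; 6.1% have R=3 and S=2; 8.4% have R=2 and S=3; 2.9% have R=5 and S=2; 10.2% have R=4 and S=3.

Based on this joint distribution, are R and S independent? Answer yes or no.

P(R=4) = 0.247 and P(S=2) = 0.326, so their product is 0.08052, but P(R=4, S=2) = 0.035. Since these differ, R and S are not independent.

no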